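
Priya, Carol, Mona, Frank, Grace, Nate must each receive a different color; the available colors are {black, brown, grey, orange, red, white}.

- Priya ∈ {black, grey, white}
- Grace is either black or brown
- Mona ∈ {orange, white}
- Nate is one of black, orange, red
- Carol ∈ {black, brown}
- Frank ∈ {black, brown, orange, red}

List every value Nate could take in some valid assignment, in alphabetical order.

The 6 variables draw from only 6 values {black, brown, grey, orange, red, white}, so each is used; only Priya can be grey, hence Priya = grey.
Among the 5 still-open variables, white fits only Mona (and all 5 values in {black, brown, orange, red, white} must be used), so Mona = white.
Carol and Grace share exactly the 2 values {black, brown}; by pigeonhole those values go to them, so strike black, brown from Frank, Nate.
No further eliminations apply; Nate can still be any of orange, red.

orange, red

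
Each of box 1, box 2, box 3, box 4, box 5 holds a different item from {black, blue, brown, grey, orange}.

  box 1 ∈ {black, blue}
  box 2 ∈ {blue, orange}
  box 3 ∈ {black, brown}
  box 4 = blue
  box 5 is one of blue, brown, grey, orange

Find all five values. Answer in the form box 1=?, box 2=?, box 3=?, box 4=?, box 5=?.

box 1=black, box 2=orange, box 3=brown, box 4=blue, box 5=grey

box 4 has just one choice, so box 4 = blue. Eliminate blue elsewhere: box 1, box 2, box 5.
box 1 must be black (only option left). Remove black from box 3.
box 2 must be orange (only option left). Eliminate orange elsewhere: box 5.
box 3 must be brown (only option left). Remove brown from box 5.
That leaves box 5 = grey.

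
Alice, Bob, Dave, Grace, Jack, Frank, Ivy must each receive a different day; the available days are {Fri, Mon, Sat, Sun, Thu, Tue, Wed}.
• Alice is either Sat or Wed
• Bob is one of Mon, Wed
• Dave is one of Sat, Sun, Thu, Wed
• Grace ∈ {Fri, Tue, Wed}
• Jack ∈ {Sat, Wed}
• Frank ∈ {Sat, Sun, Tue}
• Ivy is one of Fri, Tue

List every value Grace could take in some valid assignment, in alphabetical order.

Among the 7 variables, Mon fits only Bob (and all 7 values in {Fri, Mon, Sat, Sun, Thu, Tue, Wed} must be used), so Bob = Mon.
Among the 6 still-open variables, Thu fits only Dave (and all 6 values in {Fri, Sat, Sun, Thu, Tue, Wed} must be used), so Dave = Thu.
Among the 5 still-open variables, Sun fits only Frank (and all 5 values in {Fri, Sat, Sun, Tue, Wed} must be used), so Frank = Sun.
The 2 variables Alice and Jack are confined to {Sat, Wed}, which locks those values in; drop them from Grace.
No further eliminations apply; Grace can still be any of Fri, Tue.

Fri, Tue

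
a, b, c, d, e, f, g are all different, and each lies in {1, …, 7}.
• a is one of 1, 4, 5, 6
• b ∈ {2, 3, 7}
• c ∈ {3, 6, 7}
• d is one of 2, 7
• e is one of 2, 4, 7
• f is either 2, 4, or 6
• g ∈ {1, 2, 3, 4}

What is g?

1

The 7 variables draw from only 7 values {1, 2, 3, 4, 5, 6, 7}, so each is used; only a can be 5, hence a = 5.
The 6 still-open variables draw from only 6 values {1, 2, 3, 4, 6, 7}, so each is used; only g can be 1, hence g = 1.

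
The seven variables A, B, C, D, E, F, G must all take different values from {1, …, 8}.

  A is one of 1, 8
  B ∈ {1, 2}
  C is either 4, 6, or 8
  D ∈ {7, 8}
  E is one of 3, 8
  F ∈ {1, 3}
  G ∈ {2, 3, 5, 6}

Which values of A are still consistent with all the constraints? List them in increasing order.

1, 8

A, E, F between them cover only {1, 3, 8} — a naked triple. Remove those values from B, C, D, G.
B must be 2 (only option left). Strike 2 from G.
D has just one choice, so D = 7.
No further eliminations apply; A can still be any of 1, 8.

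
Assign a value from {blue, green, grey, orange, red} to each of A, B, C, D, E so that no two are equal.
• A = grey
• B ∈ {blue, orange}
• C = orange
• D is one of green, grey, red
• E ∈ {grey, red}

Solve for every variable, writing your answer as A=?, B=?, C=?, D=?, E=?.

A=grey, B=blue, C=orange, D=green, E=red

A has just one choice, so A = grey. Remove grey from D, E.
That leaves C = orange. Eliminate orange elsewhere: B.
That leaves E = red. Strike red from D.
That leaves B = blue.
D's domain is down to {green}, so D = green.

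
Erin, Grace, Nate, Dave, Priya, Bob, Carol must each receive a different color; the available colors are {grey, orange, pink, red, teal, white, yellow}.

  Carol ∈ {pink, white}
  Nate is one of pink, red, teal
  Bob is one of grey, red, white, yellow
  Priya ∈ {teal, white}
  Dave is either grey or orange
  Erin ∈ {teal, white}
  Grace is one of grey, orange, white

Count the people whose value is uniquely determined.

3

The 7 variables together cover exactly {grey, orange, pink, red, teal, white, yellow} — 7 values for 7 variables — and yellow appears only in Bob's list, so Bob = yellow.
The 6 still-open variables draw from only 6 values {grey, orange, pink, red, teal, white}, so each is used; only Nate can be red, hence Nate = red.
Among the 5 still-open variables, pink fits only Carol (and all 5 values in {grey, orange, pink, teal, white} must be used), so Carol = pink.
Erin and Priya share exactly the 2 values {teal, white}; by pigeonhole those values go to them, so strike teal, white from Grace.
Determined: Nate=red, Bob=yellow, Carol=pink. The other people each still have more than one consistent value. That makes 3.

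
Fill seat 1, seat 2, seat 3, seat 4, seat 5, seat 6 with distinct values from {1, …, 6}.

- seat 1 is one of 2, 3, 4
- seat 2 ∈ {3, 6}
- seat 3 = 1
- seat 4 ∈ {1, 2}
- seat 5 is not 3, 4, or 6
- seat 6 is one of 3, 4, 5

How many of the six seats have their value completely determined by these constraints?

4

seat 3 has just one choice, so seat 3 = 1. Remove 1 from seat 4, seat 5.
seat 4's domain is down to {2}, so seat 4 = 2. Strike 2 from seat 1, seat 5.
seat 5 has just one choice, so seat 5 = 5. So seat 6 can't be 5.
The 3 still-open variables together cover exactly {3, 4, 6} — 3 values for 3 variables — and 6 appears only in seat 2's list, so seat 2 = 6.
Determined: seat 2=6, seat 3=1, seat 4=2, seat 5=5. The other seats each still have more than one consistent value. That makes 4.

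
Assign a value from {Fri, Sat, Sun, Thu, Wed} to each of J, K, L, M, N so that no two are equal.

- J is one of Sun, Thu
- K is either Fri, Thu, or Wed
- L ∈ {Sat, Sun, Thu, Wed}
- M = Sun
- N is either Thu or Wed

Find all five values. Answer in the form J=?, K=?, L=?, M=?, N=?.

J=Thu, K=Fri, L=Sat, M=Sun, N=Wed

M's domain is down to {Sun}, so M = Sun. So J, L can't be Sun.
J's domain is down to {Thu}, so J = Thu. Eliminate Thu elsewhere: K, L, N.
N must be Wed (only option left). Remove Wed from K, L.
K has just one choice, so K = Fri.
L's domain is down to {Sat}, so L = Sat.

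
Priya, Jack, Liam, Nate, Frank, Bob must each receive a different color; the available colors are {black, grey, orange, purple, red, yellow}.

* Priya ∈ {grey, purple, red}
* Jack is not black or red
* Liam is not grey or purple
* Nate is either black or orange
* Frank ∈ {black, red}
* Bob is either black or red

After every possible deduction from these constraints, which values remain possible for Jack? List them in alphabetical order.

grey, purple

Frank and Bob between them cover only {black, red} — a naked pair. Remove those values from Priya, Liam, Nate.
Nate must be orange (only option left). Strike orange from Jack, Liam.
Liam must be yellow (only option left). So Jack can't be yellow.
No further eliminations apply; Jack can still be any of grey, purple.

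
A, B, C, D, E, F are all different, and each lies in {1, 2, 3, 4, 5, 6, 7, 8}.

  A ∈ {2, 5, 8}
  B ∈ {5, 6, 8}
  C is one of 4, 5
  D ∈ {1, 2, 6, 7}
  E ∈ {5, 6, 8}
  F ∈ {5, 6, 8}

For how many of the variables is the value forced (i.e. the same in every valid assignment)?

2

B, E, F between them cover only {5, 6, 8} — a naked triple. Remove those values from A, C, D.
A has just one choice, so A = 2. Strike 2 from D.
C's domain is down to {4}, so C = 4.
Determined: A=2, C=4. The other variables each still have more than one consistent value. That makes 2.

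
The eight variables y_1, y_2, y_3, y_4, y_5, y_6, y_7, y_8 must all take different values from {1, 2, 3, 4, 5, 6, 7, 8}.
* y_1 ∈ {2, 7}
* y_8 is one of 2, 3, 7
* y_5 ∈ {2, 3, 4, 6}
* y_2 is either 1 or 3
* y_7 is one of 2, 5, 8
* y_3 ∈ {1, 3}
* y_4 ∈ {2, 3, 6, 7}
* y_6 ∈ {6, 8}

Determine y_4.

The 8 variables draw from only 8 values {1, 2, 3, 4, 5, 6, 7, 8}, so each is used; only y_5 can be 4, hence y_5 = 4.
The 7 still-open variables draw from only 7 values {1, 2, 3, 5, 6, 7, 8}, so each is used; only y_7 can be 5, hence y_7 = 5.
Among the 6 still-open variables, 8 fits only y_6 (and all 6 values in {1, 2, 3, 6, 7, 8} must be used), so y_6 = 8.
The 5 still-open variables draw from only 5 values {1, 2, 3, 6, 7}, so each is used; only y_4 can be 6, hence y_4 = 6.

6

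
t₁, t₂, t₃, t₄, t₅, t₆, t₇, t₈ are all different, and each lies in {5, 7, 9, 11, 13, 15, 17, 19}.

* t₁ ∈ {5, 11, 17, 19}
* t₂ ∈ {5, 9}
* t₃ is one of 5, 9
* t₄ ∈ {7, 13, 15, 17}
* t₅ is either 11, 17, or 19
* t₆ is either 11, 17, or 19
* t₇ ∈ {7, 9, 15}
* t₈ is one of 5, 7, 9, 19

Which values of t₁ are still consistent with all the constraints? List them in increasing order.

11, 17, 19

The 8 variables draw from only 8 values {5, 7, 9, 11, 13, 15, 17, 19}, so each is used; only t₄ can be 13, hence t₄ = 13.
The 7 still-open variables draw from only 7 values {5, 7, 9, 11, 15, 17, 19}, so each is used; only t₇ can be 15, hence t₇ = 15.
The 6 still-open variables draw from only 6 values {5, 7, 9, 11, 17, 19}, so each is used; only t₈ can be 7, hence t₈ = 7.
t₂ and t₃ share exactly the 2 values {5, 9}; by pigeonhole those values go to them, so strike 5, 9 from t₁.
No further eliminations apply; t₁ can still be any of 11, 17, 19.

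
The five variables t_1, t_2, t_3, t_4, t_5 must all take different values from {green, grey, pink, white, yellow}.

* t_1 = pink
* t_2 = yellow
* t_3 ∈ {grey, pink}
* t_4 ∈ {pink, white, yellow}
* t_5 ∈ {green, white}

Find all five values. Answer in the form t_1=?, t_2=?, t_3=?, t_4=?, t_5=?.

t_1=pink, t_2=yellow, t_3=grey, t_4=white, t_5=green

t_1's domain is down to {pink}, so t_1 = pink. Eliminate pink elsewhere: t_3, t_4.
t_2's domain is down to {yellow}, so t_2 = yellow. Remove yellow from t_4.
t_3 must be grey (only option left).
t_4 must be white (only option left). Eliminate white elsewhere: t_5.
t_5 must be green (only option left).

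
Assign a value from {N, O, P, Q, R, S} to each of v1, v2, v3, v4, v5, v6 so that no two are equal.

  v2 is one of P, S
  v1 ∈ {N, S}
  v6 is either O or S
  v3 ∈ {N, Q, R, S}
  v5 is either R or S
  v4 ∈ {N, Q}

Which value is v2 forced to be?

Among the 6 variables, O fits only v6 (and all 6 values in {N, O, P, Q, R, S} must be used), so v6 = O.
The 5 still-open variables draw from only 5 values {N, P, Q, R, S}, so each is used; only v2 can be P, hence v2 = P.

P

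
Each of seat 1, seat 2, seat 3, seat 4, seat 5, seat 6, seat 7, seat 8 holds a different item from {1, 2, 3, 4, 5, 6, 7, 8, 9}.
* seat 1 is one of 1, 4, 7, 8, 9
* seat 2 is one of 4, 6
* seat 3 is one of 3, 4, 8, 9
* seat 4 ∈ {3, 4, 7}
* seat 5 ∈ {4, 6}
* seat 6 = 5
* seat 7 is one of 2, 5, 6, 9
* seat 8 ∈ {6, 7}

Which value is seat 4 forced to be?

3

seat 6 must be 5 (only option left). Remove 5 from seat 7.
The 2 variables seat 2 and seat 5 are confined to {4, 6}, which locks those values in; drop them from seat 1, seat 3, seat 4, seat 7, seat 8.
That leaves seat 8 = 7. Remove 7 from seat 1, seat 4.
So seat 4 = 3.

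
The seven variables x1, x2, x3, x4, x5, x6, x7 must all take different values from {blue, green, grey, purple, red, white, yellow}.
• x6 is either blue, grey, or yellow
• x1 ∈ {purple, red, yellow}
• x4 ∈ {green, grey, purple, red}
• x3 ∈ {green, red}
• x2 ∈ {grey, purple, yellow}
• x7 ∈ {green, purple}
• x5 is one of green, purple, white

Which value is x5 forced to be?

The 7 variables draw from only 7 values {blue, green, grey, purple, red, white, yellow}, so each is used; only x6 can be blue, hence x6 = blue.
The 6 still-open variables draw from only 6 values {green, grey, purple, red, white, yellow}, so each is used; only x5 can be white, hence x5 = white.

white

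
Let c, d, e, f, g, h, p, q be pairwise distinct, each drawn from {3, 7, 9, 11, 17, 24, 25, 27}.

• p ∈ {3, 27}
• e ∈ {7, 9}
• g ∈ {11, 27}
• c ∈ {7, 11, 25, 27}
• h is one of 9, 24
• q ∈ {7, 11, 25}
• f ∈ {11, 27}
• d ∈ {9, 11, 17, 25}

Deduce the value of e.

Among the 8 variables, 3 fits only p (and all 8 values in {3, 7, 9, 11, 17, 24, 25, 27} must be used), so p = 3.
The 7 still-open variables together cover exactly {7, 9, 11, 17, 24, 25, 27} — 7 values for 7 variables — and 17 appears only in d's list, so d = 17.
The 6 still-open variables together cover exactly {7, 9, 11, 24, 25, 27} — 6 values for 6 variables — and 24 appears only in h's list, so h = 24.
The 5 still-open variables draw from only 5 values {7, 9, 11, 25, 27}, so each is used; only e can be 9, hence e = 9.

9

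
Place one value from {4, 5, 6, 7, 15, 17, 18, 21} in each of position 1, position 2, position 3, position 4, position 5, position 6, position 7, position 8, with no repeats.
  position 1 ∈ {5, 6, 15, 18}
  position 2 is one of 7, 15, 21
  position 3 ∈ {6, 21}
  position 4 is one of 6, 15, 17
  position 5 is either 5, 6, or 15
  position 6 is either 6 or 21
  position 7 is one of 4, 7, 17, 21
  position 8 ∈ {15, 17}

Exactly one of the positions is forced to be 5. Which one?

The 8 variables draw from only 8 values {4, 5, 6, 7, 15, 17, 18, 21}, so each is used; only position 7 can be 4, hence position 7 = 4.
The 7 still-open variables together cover exactly {5, 6, 7, 15, 17, 18, 21} — 7 values for 7 variables — and 7 appears only in position 2's list, so position 2 = 7.
The 6 still-open variables draw from only 6 values {5, 6, 15, 17, 18, 21}, so each is used; only position 1 can be 18, hence position 1 = 18.
Among the 5 still-open variables, 5 fits only position 5 (and all 5 values in {5, 6, 15, 17, 21} must be used), so position 5 = 5.

position 5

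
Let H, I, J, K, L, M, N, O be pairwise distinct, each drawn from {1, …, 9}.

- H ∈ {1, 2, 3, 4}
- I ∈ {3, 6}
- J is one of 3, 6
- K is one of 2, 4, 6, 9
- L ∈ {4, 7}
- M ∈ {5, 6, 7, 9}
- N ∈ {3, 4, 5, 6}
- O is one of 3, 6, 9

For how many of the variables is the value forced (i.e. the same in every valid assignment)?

The 8 variables together cover exactly {1, 2, 3, 4, 5, 6, 7, 9} — 8 values for 8 variables — and 1 appears only in H's list, so H = 1.
The 7 still-open variables draw from only 7 values {2, 3, 4, 5, 6, 7, 9}, so each is used; only K can be 2, hence K = 2.
I and J share exactly the 2 values {3, 6}; by pigeonhole those values go to them, so strike 3, 6 from M, N, O.
O has just one choice, so O = 9. Remove 9 from M.
Determined: H=1, K=2, O=9. The other variables each still have more than one consistent value. That makes 3.

3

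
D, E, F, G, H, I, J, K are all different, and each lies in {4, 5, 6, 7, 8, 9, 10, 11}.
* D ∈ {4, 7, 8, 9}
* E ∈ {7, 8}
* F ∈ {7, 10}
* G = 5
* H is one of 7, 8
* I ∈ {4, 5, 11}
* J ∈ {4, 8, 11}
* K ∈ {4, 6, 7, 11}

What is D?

G must be 5 (only option left). Eliminate 5 elsewhere: I.
The 7 still-open variables draw from only 7 values {4, 6, 7, 8, 9, 10, 11}, so each is used; only K can be 6, hence K = 6.
The 6 still-open variables together cover exactly {4, 7, 8, 9, 10, 11} — 6 values for 6 variables — and 9 appears only in D's list, so D = 9.

9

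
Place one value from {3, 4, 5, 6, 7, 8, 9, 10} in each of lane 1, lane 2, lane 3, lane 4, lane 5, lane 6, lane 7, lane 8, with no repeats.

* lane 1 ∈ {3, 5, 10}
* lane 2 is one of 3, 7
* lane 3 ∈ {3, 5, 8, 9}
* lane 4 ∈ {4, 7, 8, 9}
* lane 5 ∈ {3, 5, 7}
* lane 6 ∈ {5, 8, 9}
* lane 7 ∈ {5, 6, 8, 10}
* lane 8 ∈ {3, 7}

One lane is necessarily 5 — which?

lane 5

Among the 8 variables, 4 fits only lane 4 (and all 8 values in {3, 4, 5, 6, 7, 8, 9, 10} must be used), so lane 4 = 4.
The 7 still-open variables together cover exactly {3, 5, 6, 7, 8, 9, 10} — 7 values for 7 variables — and 6 appears only in lane 7's list, so lane 7 = 6.
The 6 still-open variables draw from only 6 values {3, 5, 7, 8, 9, 10}, so each is used; only lane 1 can be 10, hence lane 1 = 10.
lane 2 and lane 8 share exactly the 2 values {3, 7}; by pigeonhole those values go to them, so strike 3, 7 from lane 3, lane 5.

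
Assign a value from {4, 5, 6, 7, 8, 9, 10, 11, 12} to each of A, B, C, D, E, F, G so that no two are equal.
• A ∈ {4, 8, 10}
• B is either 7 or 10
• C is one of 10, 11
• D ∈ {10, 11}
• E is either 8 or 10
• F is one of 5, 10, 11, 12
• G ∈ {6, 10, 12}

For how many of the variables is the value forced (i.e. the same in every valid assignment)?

C and D share exactly the 2 values {10, 11}; by pigeonhole those values go to them, so strike 10, 11 from A, B, E, F, G.
B must be 7 (only option left).
That leaves E = 8. Remove 8 from A.
A has just one choice, so A = 4.
Determined: A=4, B=7, E=8. The other variables each still have more than one consistent value. That makes 3.

3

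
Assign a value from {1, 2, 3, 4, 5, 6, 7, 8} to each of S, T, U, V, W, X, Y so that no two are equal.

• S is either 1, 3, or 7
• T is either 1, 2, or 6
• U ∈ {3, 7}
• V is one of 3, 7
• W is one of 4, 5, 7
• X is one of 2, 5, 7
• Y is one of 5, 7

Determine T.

The 7 variables together cover exactly {1, 2, 3, 4, 5, 6, 7} — 7 values for 7 variables — and 4 appears only in W's list, so W = 4.
The 6 still-open variables draw from only 6 values {1, 2, 3, 5, 6, 7}, so each is used; only T can be 6, hence T = 6.

6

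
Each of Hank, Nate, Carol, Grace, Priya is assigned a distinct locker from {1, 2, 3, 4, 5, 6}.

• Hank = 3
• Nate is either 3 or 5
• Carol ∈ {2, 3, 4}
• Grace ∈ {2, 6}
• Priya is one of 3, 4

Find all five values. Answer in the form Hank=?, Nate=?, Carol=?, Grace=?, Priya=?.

Hank's domain is down to {3}, so Hank = 3. Remove 3 from Nate, Carol, Priya.
Nate has just one choice, so Nate = 5.
Priya has just one choice, so Priya = 4. Strike 4 from Carol.
Carol must be 2 (only option left). Strike 2 from Grace.
Grace has just one choice, so Grace = 6.

Hank=3, Nate=5, Carol=2, Grace=6, Priya=4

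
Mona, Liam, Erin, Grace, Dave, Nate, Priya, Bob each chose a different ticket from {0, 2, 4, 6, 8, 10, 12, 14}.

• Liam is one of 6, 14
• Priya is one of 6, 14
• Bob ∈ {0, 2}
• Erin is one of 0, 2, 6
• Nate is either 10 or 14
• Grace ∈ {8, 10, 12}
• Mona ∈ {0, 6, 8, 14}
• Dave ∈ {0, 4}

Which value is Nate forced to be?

Among the 8 variables, 4 fits only Dave (and all 8 values in {0, 2, 4, 6, 8, 10, 12, 14} must be used), so Dave = 4.
The 7 still-open variables together cover exactly {0, 2, 6, 8, 10, 12, 14} — 7 values for 7 variables — and 12 appears only in Grace's list, so Grace = 12.
The 6 still-open variables together cover exactly {0, 2, 6, 8, 10, 14} — 6 values for 6 variables — and 8 appears only in Mona's list, so Mona = 8.
Among the 5 still-open variables, 10 fits only Nate (and all 5 values in {0, 2, 6, 10, 14} must be used), so Nate = 10.

10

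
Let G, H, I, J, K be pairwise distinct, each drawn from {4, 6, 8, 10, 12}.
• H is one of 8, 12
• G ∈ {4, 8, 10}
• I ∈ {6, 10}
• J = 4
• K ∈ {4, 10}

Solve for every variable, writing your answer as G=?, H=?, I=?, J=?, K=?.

J must be 4 (only option left). Strike 4 from G, K.
K has just one choice, so K = 10. Remove 10 from G, I.
G must be 8 (only option left). Eliminate 8 elsewhere: H.
H's domain is down to {12}, so H = 12.
I has just one choice, so I = 6.

G=8, H=12, I=6, J=4, K=10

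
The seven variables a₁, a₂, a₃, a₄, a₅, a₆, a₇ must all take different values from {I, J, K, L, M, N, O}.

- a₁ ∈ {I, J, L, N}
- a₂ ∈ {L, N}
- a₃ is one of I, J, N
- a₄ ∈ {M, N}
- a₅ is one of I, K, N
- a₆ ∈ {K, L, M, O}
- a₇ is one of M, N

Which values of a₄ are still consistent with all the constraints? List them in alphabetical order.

M, N

Among the 7 variables, O fits only a₆ (and all 7 values in {I, J, K, L, M, N, O} must be used), so a₆ = O.
Among the 6 still-open variables, K fits only a₅ (and all 6 values in {I, J, K, L, M, N} must be used), so a₅ = K.
a₄ and a₇ between them cover only {M, N} — a naked pair. Remove those values from a₁, a₂, a₃.
a₂ has just one choice, so a₂ = L. So a₁ can't be L.
No further eliminations apply; a₄ can still be any of M, N.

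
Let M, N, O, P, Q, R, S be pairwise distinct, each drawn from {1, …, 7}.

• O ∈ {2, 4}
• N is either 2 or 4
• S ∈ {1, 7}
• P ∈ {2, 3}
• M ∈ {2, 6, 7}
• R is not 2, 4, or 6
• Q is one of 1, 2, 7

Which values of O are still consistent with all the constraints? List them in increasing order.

2, 4

The 7 variables draw from only 7 values {1, 2, 3, 4, 5, 6, 7}, so each is used; only R can be 5, hence R = 5.
The 6 still-open variables draw from only 6 values {1, 2, 3, 4, 6, 7}, so each is used; only P can be 3, hence P = 3.
Among the 5 still-open variables, 6 fits only M (and all 5 values in {1, 2, 4, 6, 7} must be used), so M = 6.
N and O between them cover only {2, 4} — a naked pair. Remove those values from Q.
No further eliminations apply; O can still be any of 2, 4.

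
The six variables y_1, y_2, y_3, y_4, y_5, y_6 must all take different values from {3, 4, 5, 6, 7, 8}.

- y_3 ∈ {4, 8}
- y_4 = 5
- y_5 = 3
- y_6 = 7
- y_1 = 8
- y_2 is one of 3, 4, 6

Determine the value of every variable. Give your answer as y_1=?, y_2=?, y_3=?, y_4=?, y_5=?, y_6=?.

y_1 has just one choice, so y_1 = 8. So y_3 can't be 8.
y_3 has just one choice, so y_3 = 4. Eliminate 4 elsewhere: y_2.
That leaves y_4 = 5.
That leaves y_5 = 3. So y_2 can't be 3.
y_6 must be 7 (only option left).
That leaves y_2 = 6.

y_1=8, y_2=6, y_3=4, y_4=5, y_5=3, y_6=7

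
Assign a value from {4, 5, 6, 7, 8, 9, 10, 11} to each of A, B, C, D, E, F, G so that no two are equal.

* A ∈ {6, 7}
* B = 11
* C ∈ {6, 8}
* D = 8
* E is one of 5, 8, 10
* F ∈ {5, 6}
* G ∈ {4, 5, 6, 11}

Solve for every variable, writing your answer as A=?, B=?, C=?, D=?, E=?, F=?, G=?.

B must be 11 (only option left). Strike 11 from G.
D's domain is down to {8}, so D = 8. Strike 8 from C, E.
C has just one choice, so C = 6. Remove 6 from A, F, G.
F must be 5 (only option left). Eliminate 5 elsewhere: E, G.
G has just one choice, so G = 4.
That leaves A = 7.
E's domain is down to {10}, so E = 10.

A=7, B=11, C=6, D=8, E=10, F=5, G=4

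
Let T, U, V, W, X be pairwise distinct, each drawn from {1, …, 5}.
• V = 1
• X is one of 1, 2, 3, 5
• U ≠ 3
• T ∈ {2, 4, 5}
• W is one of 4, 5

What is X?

V's domain is down to {1}, so V = 1. Remove 1 from U, X.
Among the 4 still-open variables, 3 fits only X (and all 4 values in {2, 3, 4, 5} must be used), so X = 3.

3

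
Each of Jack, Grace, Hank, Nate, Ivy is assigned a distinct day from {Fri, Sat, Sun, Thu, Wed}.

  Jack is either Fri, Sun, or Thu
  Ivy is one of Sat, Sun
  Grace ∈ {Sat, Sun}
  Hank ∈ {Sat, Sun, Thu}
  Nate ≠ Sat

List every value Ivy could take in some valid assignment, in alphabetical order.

Sat, Sun

The 5 variables together cover exactly {Fri, Sat, Sun, Thu, Wed} — 5 values for 5 variables — and Wed appears only in Nate's list, so Nate = Wed.
Among the 4 still-open variables, Fri fits only Jack (and all 4 values in {Fri, Sat, Sun, Thu} must be used), so Jack = Fri.
Among the 3 still-open variables, Thu fits only Hank (and all 3 values in {Sat, Sun, Thu} must be used), so Hank = Thu.
No further eliminations apply; Ivy can still be any of Sat, Sun.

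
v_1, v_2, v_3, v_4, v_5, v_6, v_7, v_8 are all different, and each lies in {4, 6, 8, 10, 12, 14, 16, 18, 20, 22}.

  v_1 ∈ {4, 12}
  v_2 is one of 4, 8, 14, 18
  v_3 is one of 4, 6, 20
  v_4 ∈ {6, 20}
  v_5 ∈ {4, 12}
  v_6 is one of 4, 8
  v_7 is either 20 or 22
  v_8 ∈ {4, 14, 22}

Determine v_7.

22

The 8 variables draw from only 8 values {4, 6, 8, 12, 14, 18, 20, 22}, so each is used; only v_2 can be 18, hence v_2 = 18.
The 7 still-open variables draw from only 7 values {4, 6, 8, 12, 14, 20, 22}, so each is used; only v_6 can be 8, hence v_6 = 8.
The 6 still-open variables draw from only 6 values {4, 6, 12, 14, 20, 22}, so each is used; only v_8 can be 14, hence v_8 = 14.
The 5 still-open variables together cover exactly {4, 6, 12, 20, 22} — 5 values for 5 variables — and 22 appears only in v_7's list, so v_7 = 22.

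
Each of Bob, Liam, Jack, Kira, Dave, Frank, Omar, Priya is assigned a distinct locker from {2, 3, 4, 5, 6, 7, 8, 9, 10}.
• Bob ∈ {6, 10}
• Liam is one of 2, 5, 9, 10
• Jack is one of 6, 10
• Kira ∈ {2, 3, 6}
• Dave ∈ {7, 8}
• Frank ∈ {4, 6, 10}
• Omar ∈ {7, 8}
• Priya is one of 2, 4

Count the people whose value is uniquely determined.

3

Bob and Jack between them cover only {6, 10} — a naked pair. Remove those values from Liam, Kira, Frank.
That leaves Frank = 4. Eliminate 4 elsewhere: Priya.
Priya has just one choice, so Priya = 2. Eliminate 2 elsewhere: Liam, Kira.
Kira's domain is down to {3}, so Kira = 3.
Determined: Kira=3, Frank=4, Priya=2. The other people each still have more than one consistent value. That makes 3.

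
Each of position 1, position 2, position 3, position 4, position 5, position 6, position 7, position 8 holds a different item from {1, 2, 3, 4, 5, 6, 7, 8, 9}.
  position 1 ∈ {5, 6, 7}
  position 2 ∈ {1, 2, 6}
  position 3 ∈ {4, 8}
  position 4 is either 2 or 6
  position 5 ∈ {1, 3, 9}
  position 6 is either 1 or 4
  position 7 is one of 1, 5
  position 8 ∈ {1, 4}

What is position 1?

The 2 variables position 6 and position 8 are confined to {1, 4}, which locks those values in; drop them from position 2, position 3, position 5, position 7.
That leaves position 3 = 8.
position 7 has just one choice, so position 7 = 5. So position 1 can't be 5.
position 2 and position 4 share exactly the 2 values {2, 6}; by pigeonhole those values go to them, so strike 2, 6 from position 1.
So position 1 = 7.

7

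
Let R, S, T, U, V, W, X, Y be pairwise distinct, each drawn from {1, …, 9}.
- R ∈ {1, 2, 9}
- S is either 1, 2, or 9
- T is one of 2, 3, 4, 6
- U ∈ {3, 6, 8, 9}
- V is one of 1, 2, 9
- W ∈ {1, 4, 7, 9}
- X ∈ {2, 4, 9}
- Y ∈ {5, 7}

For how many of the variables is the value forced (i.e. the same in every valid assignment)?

R, S, V between them cover only {1, 2, 9} — a naked triple. Remove those values from T, U, W, X.
That leaves X = 4. So T, W can't be 4.
W must be 7 (only option left). So Y can't be 7.
Y has just one choice, so Y = 5.
Determined: W=7, X=4, Y=5. The other variables each still have more than one consistent value. That makes 3.

3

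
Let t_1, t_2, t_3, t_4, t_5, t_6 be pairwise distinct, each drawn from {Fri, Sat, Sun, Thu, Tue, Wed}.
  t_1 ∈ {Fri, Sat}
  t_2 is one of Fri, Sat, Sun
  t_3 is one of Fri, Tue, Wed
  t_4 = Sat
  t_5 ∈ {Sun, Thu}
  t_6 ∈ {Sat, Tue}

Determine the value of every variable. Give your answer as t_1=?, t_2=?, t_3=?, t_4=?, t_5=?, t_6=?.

t_1=Fri, t_2=Sun, t_3=Wed, t_4=Sat, t_5=Thu, t_6=Tue

t_4's domain is down to {Sat}, so t_4 = Sat. Eliminate Sat elsewhere: t_1, t_2, t_6.
t_6 must be Tue (only option left). So t_3 can't be Tue.
t_1 must be Fri (only option left). Remove Fri from t_2, t_3.
t_2 has just one choice, so t_2 = Sun. So t_5 can't be Sun.
t_3 has just one choice, so t_3 = Wed.
t_5's domain is down to {Thu}, so t_5 = Thu.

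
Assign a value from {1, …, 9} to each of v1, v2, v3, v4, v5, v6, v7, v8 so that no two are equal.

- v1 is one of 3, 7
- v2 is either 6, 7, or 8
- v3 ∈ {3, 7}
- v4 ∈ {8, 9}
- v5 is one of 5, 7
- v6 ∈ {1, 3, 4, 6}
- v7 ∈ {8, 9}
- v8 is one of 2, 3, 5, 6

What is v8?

2

v1 and v3 share exactly the 2 values {3, 7}; by pigeonhole those values go to them, so strike 3, 7 from v2, v5, v6, v8.
v5 must be 5 (only option left). So v8 can't be 5.
v4 and v7 share exactly the 2 values {8, 9}; by pigeonhole those values go to them, so strike 8, 9 from v2.
That leaves v2 = 6. Eliminate 6 elsewhere: v6, v8.
So v8 = 2.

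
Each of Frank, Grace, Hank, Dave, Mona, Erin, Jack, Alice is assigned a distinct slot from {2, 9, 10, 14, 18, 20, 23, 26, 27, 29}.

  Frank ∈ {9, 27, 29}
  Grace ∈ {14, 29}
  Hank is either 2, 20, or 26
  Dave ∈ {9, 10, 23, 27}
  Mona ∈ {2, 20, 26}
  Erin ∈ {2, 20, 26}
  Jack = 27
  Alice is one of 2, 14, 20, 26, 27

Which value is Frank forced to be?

9

Jack's domain is down to {27}, so Jack = 27. So Frank, Dave, Alice can't be 27.
Hank, Mona, Erin between them cover only {2, 20, 26} — a naked triple. Remove those values from Alice.
Alice has just one choice, so Alice = 14. Eliminate 14 elsewhere: Grace.
Grace's domain is down to {29}, so Grace = 29. Eliminate 29 elsewhere: Frank.
So Frank = 9.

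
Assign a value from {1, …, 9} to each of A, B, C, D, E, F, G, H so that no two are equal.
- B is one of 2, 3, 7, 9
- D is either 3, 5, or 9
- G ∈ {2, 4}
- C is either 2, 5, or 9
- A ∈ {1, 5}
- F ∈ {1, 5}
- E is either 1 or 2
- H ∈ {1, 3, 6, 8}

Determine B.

A and F share exactly the 2 values {1, 5}; by pigeonhole those values go to them, so strike 1, 5 from C, D, E, H.
That leaves E = 2. Eliminate 2 elsewhere: B, C, G.
That leaves G = 4.
C's domain is down to {9}, so C = 9. So B, D can't be 9.
D's domain is down to {3}, so D = 3. So B, H can't be 3.
So B = 7.

7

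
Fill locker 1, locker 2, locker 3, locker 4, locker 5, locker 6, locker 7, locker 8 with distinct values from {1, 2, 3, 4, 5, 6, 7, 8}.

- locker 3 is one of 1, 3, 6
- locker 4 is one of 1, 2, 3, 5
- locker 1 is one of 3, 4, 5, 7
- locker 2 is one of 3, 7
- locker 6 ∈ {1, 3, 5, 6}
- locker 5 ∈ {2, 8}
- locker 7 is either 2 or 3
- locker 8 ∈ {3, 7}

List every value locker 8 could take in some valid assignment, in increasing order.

The 8 variables together cover exactly {1, 2, 3, 4, 5, 6, 7, 8} — 8 values for 8 variables — and 4 appears only in locker 1's list, so locker 1 = 4.
The 7 still-open variables draw from only 7 values {1, 2, 3, 5, 6, 7, 8}, so each is used; only locker 5 can be 8, hence locker 5 = 8.
The 2 variables locker 2 and locker 8 are confined to {3, 7}, which locks those values in; drop them from locker 3, locker 4, locker 6, locker 7.
locker 7 must be 2 (only option left). Strike 2 from locker 4.
No further eliminations apply; locker 8 can still be any of 3, 7.

3, 7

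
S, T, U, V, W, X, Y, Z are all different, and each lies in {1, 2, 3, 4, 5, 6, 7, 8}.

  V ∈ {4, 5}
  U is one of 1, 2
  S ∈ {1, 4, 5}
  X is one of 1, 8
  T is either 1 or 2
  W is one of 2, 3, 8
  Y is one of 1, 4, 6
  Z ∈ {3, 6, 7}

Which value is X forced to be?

The 8 variables draw from only 8 values {1, 2, 3, 4, 5, 6, 7, 8}, so each is used; only Z can be 7, hence Z = 7.
Among the 7 still-open variables, 3 fits only W (and all 7 values in {1, 2, 3, 4, 5, 6, 8} must be used), so W = 3.
Among the 6 still-open variables, 6 fits only Y (and all 6 values in {1, 2, 4, 5, 6, 8} must be used), so Y = 6.
The 5 still-open variables draw from only 5 values {1, 2, 4, 5, 8}, so each is used; only X can be 8, hence X = 8.

8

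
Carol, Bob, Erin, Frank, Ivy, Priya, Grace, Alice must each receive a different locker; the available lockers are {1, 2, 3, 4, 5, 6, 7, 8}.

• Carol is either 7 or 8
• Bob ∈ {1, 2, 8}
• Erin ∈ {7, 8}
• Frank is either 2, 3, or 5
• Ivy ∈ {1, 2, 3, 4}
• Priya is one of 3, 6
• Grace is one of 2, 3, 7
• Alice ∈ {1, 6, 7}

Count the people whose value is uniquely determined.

2

Among the 8 variables, 4 fits only Ivy (and all 8 values in {1, 2, 3, 4, 5, 6, 7, 8} must be used), so Ivy = 4.
Among the 7 still-open variables, 5 fits only Frank (and all 7 values in {1, 2, 3, 5, 6, 7, 8} must be used), so Frank = 5.
Carol and Erin between them cover only {7, 8} — a naked pair. Remove those values from Bob, Grace, Alice.
Determined: Frank=5, Ivy=4. The other people each still have more than one consistent value. That makes 2.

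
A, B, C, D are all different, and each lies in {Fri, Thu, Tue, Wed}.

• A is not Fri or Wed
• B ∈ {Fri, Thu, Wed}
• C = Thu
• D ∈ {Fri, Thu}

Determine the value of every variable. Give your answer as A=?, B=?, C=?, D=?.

C has just one choice, so C = Thu. Eliminate Thu elsewhere: A, B, D.
That leaves D = Fri. Strike Fri from B.
A has just one choice, so A = Tue.
B has just one choice, so B = Wed.

A=Tue, B=Wed, C=Thu, D=Fri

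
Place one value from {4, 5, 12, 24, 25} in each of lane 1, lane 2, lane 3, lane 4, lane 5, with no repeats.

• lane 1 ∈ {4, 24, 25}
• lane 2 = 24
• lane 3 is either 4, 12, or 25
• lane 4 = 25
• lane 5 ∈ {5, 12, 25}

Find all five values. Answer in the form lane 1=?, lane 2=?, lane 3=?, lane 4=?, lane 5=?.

lane 1=4, lane 2=24, lane 3=12, lane 4=25, lane 5=5

lane 2 has just one choice, so lane 2 = 24. Strike 24 from lane 1.
lane 4 must be 25 (only option left). So lane 1, lane 3, lane 5 can't be 25.
lane 1 has just one choice, so lane 1 = 4. Strike 4 from lane 3.
lane 3 must be 12 (only option left). So lane 5 can't be 12.
lane 5 must be 5 (only option left).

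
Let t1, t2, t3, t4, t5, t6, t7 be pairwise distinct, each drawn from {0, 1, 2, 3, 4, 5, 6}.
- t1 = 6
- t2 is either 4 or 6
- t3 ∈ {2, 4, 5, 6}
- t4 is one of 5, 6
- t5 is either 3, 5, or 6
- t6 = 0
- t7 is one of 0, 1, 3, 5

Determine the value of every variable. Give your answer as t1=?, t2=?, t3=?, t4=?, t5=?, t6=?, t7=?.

t1=6, t2=4, t3=2, t4=5, t5=3, t6=0, t7=1

t1's domain is down to {6}, so t1 = 6. Remove 6 from t2, t3, t4, t5.
t2 must be 4 (only option left). Strike 4 from t3.
That leaves t4 = 5. So t3, t5, t7 can't be 5.
That leaves t5 = 3. Remove 3 from t7.
t6's domain is down to {0}, so t6 = 0. Strike 0 from t7.
That leaves t7 = 1.
t3 must be 2 (only option left).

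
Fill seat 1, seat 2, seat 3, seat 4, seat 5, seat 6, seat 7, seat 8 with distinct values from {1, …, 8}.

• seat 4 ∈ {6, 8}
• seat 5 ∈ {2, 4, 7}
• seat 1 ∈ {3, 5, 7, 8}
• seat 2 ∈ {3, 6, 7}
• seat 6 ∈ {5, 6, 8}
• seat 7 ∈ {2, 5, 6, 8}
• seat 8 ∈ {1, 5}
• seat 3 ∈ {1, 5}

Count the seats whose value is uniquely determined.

2

Among the 8 variables, 4 fits only seat 5 (and all 8 values in {1, 2, 3, 4, 5, 6, 7, 8} must be used), so seat 5 = 4.
Among the 7 still-open variables, 2 fits only seat 7 (and all 7 values in {1, 2, 3, 5, 6, 7, 8} must be used), so seat 7 = 2.
The 2 variables seat 3 and seat 8 are confined to {1, 5}, which locks those values in; drop them from seat 1, seat 6.
The 2 variables seat 4 and seat 6 are confined to {6, 8}, which locks those values in; drop them from seat 1, seat 2.
Determined: seat 5=4, seat 7=2. The other seats each still have more than one consistent value. That makes 2.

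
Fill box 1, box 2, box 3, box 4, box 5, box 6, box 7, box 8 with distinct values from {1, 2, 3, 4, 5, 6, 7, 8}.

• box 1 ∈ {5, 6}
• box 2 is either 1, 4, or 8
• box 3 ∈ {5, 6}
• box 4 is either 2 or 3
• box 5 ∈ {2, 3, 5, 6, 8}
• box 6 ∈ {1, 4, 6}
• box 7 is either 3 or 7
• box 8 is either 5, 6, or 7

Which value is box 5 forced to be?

8

box 1 and box 3 between them cover only {5, 6} — a naked pair. Remove those values from box 5, box 6, box 8.
box 8's domain is down to {7}, so box 8 = 7. Eliminate 7 elsewhere: box 7.
box 7's domain is down to {3}, so box 7 = 3. So box 4, box 5 can't be 3.
That leaves box 4 = 2. Remove 2 from box 5.
So box 5 = 8.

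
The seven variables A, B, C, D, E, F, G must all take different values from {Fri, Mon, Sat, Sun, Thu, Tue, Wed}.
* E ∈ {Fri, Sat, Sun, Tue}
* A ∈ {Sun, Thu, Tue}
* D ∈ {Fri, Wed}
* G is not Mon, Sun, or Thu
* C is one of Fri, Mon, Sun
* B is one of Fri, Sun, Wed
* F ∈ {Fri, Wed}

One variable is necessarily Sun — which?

The 7 variables draw from only 7 values {Fri, Mon, Sat, Sun, Thu, Tue, Wed}, so each is used; only C can be Mon, hence C = Mon.
Among the 6 still-open variables, Thu fits only A (and all 6 values in {Fri, Sat, Sun, Thu, Tue, Wed} must be used), so A = Thu.
The 2 variables D and F are confined to {Fri, Wed}, which locks those values in; drop them from B, E, G.
So Sun goes to B.

B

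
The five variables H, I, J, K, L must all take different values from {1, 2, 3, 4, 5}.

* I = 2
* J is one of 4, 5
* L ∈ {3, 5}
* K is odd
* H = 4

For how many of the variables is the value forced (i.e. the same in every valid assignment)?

H has just one choice, so H = 4. So J can't be 4.
I has just one choice, so I = 2.
J has just one choice, so J = 5. Strike 5 from K, L.
L's domain is down to {3}, so L = 3. Strike 3 from K.
K must be 1 (only option left).
Every variable is fixed: H=4, I=2, J=5, K=1, L=3. That makes 5.

5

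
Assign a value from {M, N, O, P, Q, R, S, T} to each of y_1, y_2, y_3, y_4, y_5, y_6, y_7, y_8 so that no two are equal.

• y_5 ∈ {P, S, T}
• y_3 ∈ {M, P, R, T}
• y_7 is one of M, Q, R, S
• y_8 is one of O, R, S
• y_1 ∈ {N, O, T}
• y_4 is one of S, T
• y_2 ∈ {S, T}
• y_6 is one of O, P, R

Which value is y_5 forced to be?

P

Among the 8 variables, N fits only y_1 (and all 8 values in {M, N, O, P, Q, R, S, T} must be used), so y_1 = N.
Among the 7 still-open variables, Q fits only y_7 (and all 7 values in {M, O, P, Q, R, S, T} must be used), so y_7 = Q.
Among the 6 still-open variables, M fits only y_3 (and all 6 values in {M, O, P, R, S, T} must be used), so y_3 = M.
y_2 and y_4 between them cover only {S, T} — a naked pair. Remove those values from y_5, y_8.
So y_5 = P.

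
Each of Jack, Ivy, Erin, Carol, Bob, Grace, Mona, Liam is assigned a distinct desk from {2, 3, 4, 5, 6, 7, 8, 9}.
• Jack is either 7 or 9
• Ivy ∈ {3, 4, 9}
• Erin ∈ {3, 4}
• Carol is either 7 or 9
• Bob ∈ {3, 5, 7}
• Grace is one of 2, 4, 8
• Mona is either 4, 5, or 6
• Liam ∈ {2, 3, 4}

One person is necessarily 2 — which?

Liam

Among the 8 variables, 6 fits only Mona (and all 8 values in {2, 3, 4, 5, 6, 7, 8, 9} must be used), so Mona = 6.
The 7 still-open variables draw from only 7 values {2, 3, 4, 5, 7, 8, 9}, so each is used; only Bob can be 5, hence Bob = 5.
The 6 still-open variables together cover exactly {2, 3, 4, 7, 8, 9} — 6 values for 6 variables — and 8 appears only in Grace's list, so Grace = 8.
Among the 5 still-open variables, 2 fits only Liam (and all 5 values in {2, 3, 4, 7, 9} must be used), so Liam = 2.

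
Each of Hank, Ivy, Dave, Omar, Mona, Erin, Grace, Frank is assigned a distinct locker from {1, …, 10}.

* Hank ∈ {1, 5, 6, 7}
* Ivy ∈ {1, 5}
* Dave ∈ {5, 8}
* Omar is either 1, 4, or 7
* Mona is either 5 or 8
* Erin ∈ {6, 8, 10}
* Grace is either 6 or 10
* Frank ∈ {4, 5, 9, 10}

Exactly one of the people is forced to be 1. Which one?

The 8 variables draw from only 8 values {1, 4, 5, 6, 7, 8, 9, 10}, so each is used; only Frank can be 9, hence Frank = 9.
Among the 7 still-open variables, 4 fits only Omar (and all 7 values in {1, 4, 5, 6, 7, 8, 10} must be used), so Omar = 4.
The 6 still-open variables together cover exactly {1, 5, 6, 7, 8, 10} — 6 values for 6 variables — and 7 appears only in Hank's list, so Hank = 7.
Among the 5 still-open variables, 1 fits only Ivy (and all 5 values in {1, 5, 6, 8, 10} must be used), so Ivy = 1.

Ivy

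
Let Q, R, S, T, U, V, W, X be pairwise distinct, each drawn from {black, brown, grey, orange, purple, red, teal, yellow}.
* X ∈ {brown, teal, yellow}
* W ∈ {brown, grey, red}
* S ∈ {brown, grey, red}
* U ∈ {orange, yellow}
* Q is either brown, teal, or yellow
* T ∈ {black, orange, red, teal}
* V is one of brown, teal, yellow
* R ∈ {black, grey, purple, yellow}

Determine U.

orange

The 8 variables together cover exactly {black, brown, grey, orange, purple, red, teal, yellow} — 8 values for 8 variables — and purple appears only in R's list, so R = purple.
The 7 still-open variables draw from only 7 values {black, brown, grey, orange, red, teal, yellow}, so each is used; only T can be black, hence T = black.
Among the 6 still-open variables, orange fits only U (and all 6 values in {brown, grey, orange, red, teal, yellow} must be used), so U = orange.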